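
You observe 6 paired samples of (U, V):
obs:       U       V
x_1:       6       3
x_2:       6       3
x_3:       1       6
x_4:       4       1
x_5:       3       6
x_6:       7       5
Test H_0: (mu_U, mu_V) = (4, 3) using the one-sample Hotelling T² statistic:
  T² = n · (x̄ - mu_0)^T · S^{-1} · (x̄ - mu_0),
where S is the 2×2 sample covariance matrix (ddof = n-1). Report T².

Step 1 — sample mean vector:
  mean(U) = (6 + 6 + 1 + 4 + 3 + 7) / 6 = 27/6 = 4.5
  mean(V) = (3 + 3 + 6 + 1 + 6 + 5) / 6 = 24/6 = 4
  x̄ = (4.5, 4),  deviation x̄ - mu_0 = (4.5, 4) - (4, 3) = (0.5, 1).

Step 2 — sample covariance matrix, S[i,j] = (1/(n-1)) · Σ_k (x_{k,i} - mean_i) · (x_{k,j} - mean_j), divisor n-1 = 5:
  S[U,U] = ((1.5)·(1.5) + (1.5)·(1.5) + (-3.5)·(-3.5) + (-0.5)·(-0.5) + (-1.5)·(-1.5) + (2.5)·(2.5)) / 5 = 25.5/5 = 5.1
  S[U,V] = ((1.5)·(-1) + (1.5)·(-1) + (-3.5)·(2) + (-0.5)·(-3) + (-1.5)·(2) + (2.5)·(1)) / 5 = -9/5 = -1.8
  S[V,V] = ((-1)·(-1) + (-1)·(-1) + (2)·(2) + (-3)·(-3) + (2)·(2) + (1)·(1)) / 5 = 20/5 = 4
  S = [[5.1, -1.8],
 [-1.8, 4]].

Step 3 — invert S. det(S) = 5.1·4 - (-1.8)² = 17.16.
  S^{-1} = (1/det) · [[d, -b], [-b, a]] = [[0.2331, 0.1049],
 [0.1049, 0.2972]].

Step 4 — quadratic form (x̄ - mu_0)^T · S^{-1} · (x̄ - mu_0):
  S^{-1} · (x̄ - mu_0) = (0.2214, 0.3497),
  (x̄ - mu_0)^T · [...] = (0.5)·(0.2214) + (1)·(0.3497) = 0.4604.

Step 5 — scale by n: T² = 6 · 0.4604 = 2.7622.

T² ≈ 2.7622


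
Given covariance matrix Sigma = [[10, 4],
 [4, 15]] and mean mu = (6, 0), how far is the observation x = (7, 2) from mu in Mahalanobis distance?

Step 1 — centre the observation: (x - mu) = (1, 2).

Step 2 — invert Sigma. det(Sigma) = 10·15 - (4)² = 134.
  Sigma^{-1} = (1/det) · [[d, -b], [-b, a]] = [[0.1119, -0.0299],
 [-0.0299, 0.0746]].

Step 3 — form the quadratic (x - mu)^T · Sigma^{-1} · (x - mu):
  Sigma^{-1} · (x - mu) = (0.0522, 0.1194).
  (x - mu)^T · [Sigma^{-1} · (x - mu)] = (1)·(0.0522) + (2)·(0.1194) = 0.291.

Step 4 — take square root: d = √(0.291) ≈ 0.5395.

d(x, mu) = √(0.291) ≈ 0.5395


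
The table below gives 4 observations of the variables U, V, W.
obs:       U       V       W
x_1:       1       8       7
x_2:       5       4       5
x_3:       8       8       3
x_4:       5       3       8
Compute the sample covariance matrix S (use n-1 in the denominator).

Step 1 — column means:
  mean(U) = (1 + 5 + 8 + 5) / 4 = 19/4 = 4.75
  mean(V) = (8 + 4 + 8 + 3) / 4 = 23/4 = 5.75
  mean(W) = (7 + 5 + 3 + 8) / 4 = 23/4 = 5.75

Step 2 — sample covariance S[i,j] = (1/(n-1)) · Σ_k (x_{k,i} - mean_i) · (x_{k,j} - mean_j), with n-1 = 3.
  S[U,U] = ((-3.75)·(-3.75) + (0.25)·(0.25) + (3.25)·(3.25) + (0.25)·(0.25)) / 3 = 24.75/3 = 8.25
  S[U,V] = ((-3.75)·(2.25) + (0.25)·(-1.75) + (3.25)·(2.25) + (0.25)·(-2.75)) / 3 = -2.25/3 = -0.75
  S[U,W] = ((-3.75)·(1.25) + (0.25)·(-0.75) + (3.25)·(-2.75) + (0.25)·(2.25)) / 3 = -13.25/3 = -4.4167
  S[V,V] = ((2.25)·(2.25) + (-1.75)·(-1.75) + (2.25)·(2.25) + (-2.75)·(-2.75)) / 3 = 20.75/3 = 6.9167
  S[V,W] = ((2.25)·(1.25) + (-1.75)·(-0.75) + (2.25)·(-2.75) + (-2.75)·(2.25)) / 3 = -8.25/3 = -2.75
  S[W,W] = ((1.25)·(1.25) + (-0.75)·(-0.75) + (-2.75)·(-2.75) + (2.25)·(2.25)) / 3 = 14.75/3 = 4.9167

S is symmetric (S[j,i] = S[i,j]). Assembling:

S = [[8.25, -0.75, -4.4167],
 [-0.75, 6.9167, -2.75],
 [-4.4167, -2.75, 4.9167]]


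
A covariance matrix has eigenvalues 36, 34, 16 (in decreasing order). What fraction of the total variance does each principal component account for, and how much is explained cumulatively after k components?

Step 1 — total variance = trace(Sigma) = Σ λ_i = 36 + 34 + 16 = 86.

Step 2 — fraction explained by component i = λ_i / Σ λ:
  PC1: 36/86 = 0.4186
  PC2: 34/86 = 0.3953
  PC3: 16/86 = 0.186

Step 3 — cumulative fraction after k components = (λ_1 + ... + λ_k) / Σ λ:
  k = 1: 36/86 = 0.4186
  k = 2: (36 + 34)/86 = 70/86 = 0.814
  k = 3: (36 + 34 + 16)/86 = 86/86 = 1

Summary (fraction, with percent):

explained: PC1 0.4186 (41.86%), PC2 0.3953 (39.53%), PC3 0.186 (18.6%);  cumulative: 0.4186, 0.814, 1


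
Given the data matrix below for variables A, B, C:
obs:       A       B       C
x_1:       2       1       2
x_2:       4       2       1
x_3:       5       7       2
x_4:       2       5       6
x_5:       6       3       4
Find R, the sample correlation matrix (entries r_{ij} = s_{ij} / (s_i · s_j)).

Step 1 — column means:
  mean(A) = (2 + 4 + 5 + 2 + 6) / 5 = 19/5 = 3.8
  mean(B) = (1 + 2 + 7 + 5 + 3) / 5 = 18/5 = 3.6
  mean(C) = (2 + 1 + 2 + 6 + 4) / 5 = 15/5 = 3

Step 2 — sample variances and covariances s[i,j] = (1/(n-1)) · Σ_k (x_{k,i} - mean_i) · (x_{k,j} - mean_j), with n-1 = 4:
  s[A,A] = ((-1.8)·(-1.8) + (0.2)·(0.2) + (1.2)·(1.2) + (-1.8)·(-1.8) + (2.2)·(2.2)) / 4 = 12.8/4 = 3.2
  s[A,B] = ((-1.8)·(-2.6) + (0.2)·(-1.6) + (1.2)·(3.4) + (-1.8)·(1.4) + (2.2)·(-0.6)) / 4 = 4.6/4 = 1.15
  s[A,C] = ((-1.8)·(-1) + (0.2)·(-2) + (1.2)·(-1) + (-1.8)·(3) + (2.2)·(1)) / 4 = -3/4 = -0.75
  s[B,B] = ((-2.6)·(-2.6) + (-1.6)·(-1.6) + (3.4)·(3.4) + (1.4)·(1.4) + (-0.6)·(-0.6)) / 4 = 23.2/4 = 5.8
  s[B,C] = ((-2.6)·(-1) + (-1.6)·(-2) + (3.4)·(-1) + (1.4)·(3) + (-0.6)·(1)) / 4 = 6/4 = 1.5
  s[C,C] = ((-1)·(-1) + (-2)·(-2) + (-1)·(-1) + (3)·(3) + (1)·(1)) / 4 = 16/4 = 4
  Sample standard deviations s_i = √(s[i,i]):
  s(A) = √(3.2) = 1.7889
  s(B) = √(5.8) = 2.4083
  s(C) = √(4) = 2

Step 3 — r_{ij} = s_{ij} / (s_i · s_j):
  r[A,A] = 1 (diagonal).
  r[A,B] = 1.15 / (1.7889 · 2.4083) = 1.15 / 4.3081 = 0.2669
  r[A,C] = -0.75 / (1.7889 · 2) = -0.75 / 3.5777 = -0.2096
  r[B,B] = 1 (diagonal).
  r[B,C] = 1.5 / (2.4083 · 2) = 1.5 / 4.8166 = 0.3114
  r[C,C] = 1 (diagonal).

R is symmetric with unit diagonal. Assembling:

R = [[1, 0.2669, -0.2096],
 [0.2669, 1, 0.3114],
 [-0.2096, 0.3114, 1]]


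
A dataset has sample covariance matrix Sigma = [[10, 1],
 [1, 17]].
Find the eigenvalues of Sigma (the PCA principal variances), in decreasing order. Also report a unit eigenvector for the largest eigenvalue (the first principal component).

Step 1 — characteristic polynomial of 2×2 Sigma:
  det(Sigma - λI) = λ² - trace · λ + det = 0.
  trace = 10 + 17 = 27, det = 10·17 - (1)² = 169.
Step 2 — discriminant:
  Δ = trace² - 4·det = 729 - 676 = 53.
Step 3 — eigenvalues:
  λ = (trace ± √Δ)/2 = (27 ± 7.2801)/2,
  λ_1 = 17.1401,  λ_2 = 9.8599.

Step 4 — unit eigenvector for λ_1: solve (Sigma - λ_1 I)v = 0. First row:
  (10 - 17.1401)·v_x + (1)·v_y = 0, i.e. (-7.1401)·v_x + (1)·v_y = 0,
  so v ∝ (b, λ_1 - a) = (1, 7.1401) = u.
  ||u|| = √((1)² + (7.1401)²) = √(51.9804) ≈ 7.2097,
  v_1 = u/||u|| ≈ (0.1387, 0.9903) (||v_1|| = 1).

λ_1 = 17.1401,  λ_2 = 9.8599;  v_1 ≈ (0.1387, 0.9903)


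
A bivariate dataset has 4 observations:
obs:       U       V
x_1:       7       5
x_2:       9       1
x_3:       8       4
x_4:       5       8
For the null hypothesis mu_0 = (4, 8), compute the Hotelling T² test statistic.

Step 1 — sample mean vector:
  mean(U) = (7 + 9 + 8 + 5) / 4 = 29/4 = 7.25
  mean(V) = (5 + 1 + 4 + 8) / 4 = 18/4 = 4.5
  x̄ = (7.25, 4.5),  deviation x̄ - mu_0 = (7.25, 4.5) - (4, 8) = (3.25, -3.5).

Step 2 — sample covariance matrix, S[i,j] = (1/(n-1)) · Σ_k (x_{k,i} - mean_i) · (x_{k,j} - mean_j), divisor n-1 = 3:
  S[U,U] = ((-0.25)·(-0.25) + (1.75)·(1.75) + (0.75)·(0.75) + (-2.25)·(-2.25)) / 3 = 8.75/3 = 2.9167
  S[U,V] = ((-0.25)·(0.5) + (1.75)·(-3.5) + (0.75)·(-0.5) + (-2.25)·(3.5)) / 3 = -14.5/3 = -4.8333
  S[V,V] = ((0.5)·(0.5) + (-3.5)·(-3.5) + (-0.5)·(-0.5) + (3.5)·(3.5)) / 3 = 25/3 = 8.3333
  S = [[2.9167, -4.8333],
 [-4.8333, 8.3333]].

Step 3 — invert S. det(S) = 2.9167·8.3333 - (-4.8333)² = 0.9444.
  S^{-1} = (1/det) · [[d, -b], [-b, a]] = [[8.8235, 5.1176],
 [5.1176, 3.0882]].

Step 4 — quadratic form (x̄ - mu_0)^T · S^{-1} · (x̄ - mu_0):
  S^{-1} · (x̄ - mu_0) = (10.7647, 5.8235),
  (x̄ - mu_0)^T · [...] = (3.25)·(10.7647) + (-3.5)·(5.8235) = 14.6029.

Step 5 — scale by n: T² = 4 · 14.6029 = 58.4118.

T² ≈ 58.4118


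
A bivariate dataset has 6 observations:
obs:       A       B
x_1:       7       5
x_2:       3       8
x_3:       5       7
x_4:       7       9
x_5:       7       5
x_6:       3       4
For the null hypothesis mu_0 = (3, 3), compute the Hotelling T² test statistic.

Step 1 — sample mean vector:
  mean(A) = (7 + 3 + 5 + 7 + 7 + 3) / 6 = 32/6 = 5.3333
  mean(B) = (5 + 8 + 7 + 9 + 5 + 4) / 6 = 38/6 = 6.3333
  x̄ = (5.3333, 6.3333),  deviation x̄ - mu_0 = (5.3333, 6.3333) - (3, 3) = (2.3333, 3.3333).

Step 2 — sample covariance matrix, S[i,j] = (1/(n-1)) · Σ_k (x_{k,i} - mean_i) · (x_{k,j} - mean_j), divisor n-1 = 5:
  S[A,A] = ((1.6667)·(1.6667) + (-2.3333)·(-2.3333) + (-0.3333)·(-0.3333) + (1.6667)·(1.6667) + (1.6667)·(1.6667) + (-2.3333)·(-2.3333)) / 5 = 19.3333/5 = 3.8667
  S[A,B] = ((1.6667)·(-1.3333) + (-2.3333)·(1.6667) + (-0.3333)·(0.6667) + (1.6667)·(2.6667) + (1.6667)·(-1.3333) + (-2.3333)·(-2.3333)) / 5 = 1.3333/5 = 0.2667
  S[B,B] = ((-1.3333)·(-1.3333) + (1.6667)·(1.6667) + (0.6667)·(0.6667) + (2.6667)·(2.6667) + (-1.3333)·(-1.3333) + (-2.3333)·(-2.3333)) / 5 = 19.3333/5 = 3.8667
  S = [[3.8667, 0.2667],
 [0.2667, 3.8667]].

Step 3 — invert S. det(S) = 3.8667·3.8667 - (0.2667)² = 14.88.
  S^{-1} = (1/det) · [[d, -b], [-b, a]] = [[0.2599, -0.0179],
 [-0.0179, 0.2599]].

Step 4 — quadratic form (x̄ - mu_0)^T · S^{-1} · (x̄ - mu_0):
  S^{-1} · (x̄ - mu_0) = (0.5466, 0.8244),
  (x̄ - mu_0)^T · [...] = (2.3333)·(0.5466) + (3.3333)·(0.8244) = 4.0233.

Step 5 — scale by n: T² = 6 · 4.0233 = 24.1398.

T² ≈ 24.1398


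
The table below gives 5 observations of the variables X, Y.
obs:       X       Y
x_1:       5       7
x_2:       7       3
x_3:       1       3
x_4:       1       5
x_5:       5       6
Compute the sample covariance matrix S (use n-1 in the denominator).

Step 1 — column means:
  mean(X) = (5 + 7 + 1 + 1 + 5) / 5 = 19/5 = 3.8
  mean(Y) = (7 + 3 + 3 + 5 + 6) / 5 = 24/5 = 4.8

Step 2 — sample covariance S[i,j] = (1/(n-1)) · Σ_k (x_{k,i} - mean_i) · (x_{k,j} - mean_j), with n-1 = 4.
  S[X,X] = ((1.2)·(1.2) + (3.2)·(3.2) + (-2.8)·(-2.8) + (-2.8)·(-2.8) + (1.2)·(1.2)) / 4 = 28.8/4 = 7.2
  S[X,Y] = ((1.2)·(2.2) + (3.2)·(-1.8) + (-2.8)·(-1.8) + (-2.8)·(0.2) + (1.2)·(1.2)) / 4 = 2.8/4 = 0.7
  S[Y,Y] = ((2.2)·(2.2) + (-1.8)·(-1.8) + (-1.8)·(-1.8) + (0.2)·(0.2) + (1.2)·(1.2)) / 4 = 12.8/4 = 3.2

S is symmetric (S[j,i] = S[i,j]). Assembling:

S = [[7.2, 0.7],
 [0.7, 3.2]]


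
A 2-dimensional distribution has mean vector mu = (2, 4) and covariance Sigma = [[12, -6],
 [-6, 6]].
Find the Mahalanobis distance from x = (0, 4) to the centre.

Step 1 — centre the observation: (x - mu) = (-2, 0).

Step 2 — invert Sigma. det(Sigma) = 12·6 - (-6)² = 36.
  Sigma^{-1} = (1/det) · [[d, -b], [-b, a]] = [[0.1667, 0.1667],
 [0.1667, 0.3333]].

Step 3 — form the quadratic (x - mu)^T · Sigma^{-1} · (x - mu):
  Sigma^{-1} · (x - mu) = (-0.3333, -0.3333).
  (x - mu)^T · [Sigma^{-1} · (x - mu)] = (-2)·(-0.3333) + (0)·(-0.3333) = 0.6667.

Step 4 — take square root: d = √(0.6667) ≈ 0.8165.

d(x, mu) = √(0.6667) ≈ 0.8165


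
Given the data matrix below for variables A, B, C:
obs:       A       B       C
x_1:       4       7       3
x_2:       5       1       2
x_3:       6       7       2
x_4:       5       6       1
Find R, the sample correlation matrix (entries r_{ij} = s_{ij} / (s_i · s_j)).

Step 1 — column means:
  mean(A) = (4 + 5 + 6 + 5) / 4 = 20/4 = 5
  mean(B) = (7 + 1 + 7 + 6) / 4 = 21/4 = 5.25
  mean(C) = (3 + 2 + 2 + 1) / 4 = 8/4 = 2

Step 2 — sample variances and covariances s[i,j] = (1/(n-1)) · Σ_k (x_{k,i} - mean_i) · (x_{k,j} - mean_j), with n-1 = 3:
  s[A,A] = ((-1)·(-1) + (0)·(0) + (1)·(1) + (0)·(0)) / 3 = 2/3 = 0.6667
  s[A,B] = ((-1)·(1.75) + (0)·(-4.25) + (1)·(1.75) + (0)·(0.75)) / 3 = 0/3 = 0
  s[A,C] = ((-1)·(1) + (0)·(0) + (1)·(0) + (0)·(-1)) / 3 = -1/3 = -0.3333
  s[B,B] = ((1.75)·(1.75) + (-4.25)·(-4.25) + (1.75)·(1.75) + (0.75)·(0.75)) / 3 = 24.75/3 = 8.25
  s[B,C] = ((1.75)·(1) + (-4.25)·(0) + (1.75)·(0) + (0.75)·(-1)) / 3 = 1/3 = 0.3333
  s[C,C] = ((1)·(1) + (0)·(0) + (0)·(0) + (-1)·(-1)) / 3 = 2/3 = 0.6667
  Sample standard deviations s_i = √(s[i,i]):
  s(A) = √(0.6667) = 0.8165
  s(B) = √(8.25) = 2.8723
  s(C) = √(0.6667) = 0.8165

Step 3 — r_{ij} = s_{ij} / (s_i · s_j):
  r[A,A] = 1 (diagonal).
  r[A,B] = 0 / (0.8165 · 2.8723) = 0 / 2.3452 = 0
  r[A,C] = -0.3333 / (0.8165 · 0.8165) = -0.3333 / 0.6667 = -0.5
  r[B,B] = 1 (diagonal).
  r[B,C] = 0.3333 / (2.8723 · 0.8165) = 0.3333 / 2.3452 = 0.1421
  r[C,C] = 1 (diagonal).

R is symmetric with unit diagonal. Assembling:

R = [[1, 0, -0.5],
 [0, 1, 0.1421],
 [-0.5, 0.1421, 1]]


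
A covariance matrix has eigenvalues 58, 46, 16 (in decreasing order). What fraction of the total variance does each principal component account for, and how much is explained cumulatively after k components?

Step 1 — total variance = trace(Sigma) = Σ λ_i = 58 + 46 + 16 = 120.

Step 2 — fraction explained by component i = λ_i / Σ λ:
  PC1: 58/120 = 0.4833
  PC2: 46/120 = 0.3833
  PC3: 16/120 = 0.1333

Step 3 — cumulative fraction after k components = (λ_1 + ... + λ_k) / Σ λ:
  k = 1: 58/120 = 0.4833
  k = 2: (58 + 46)/120 = 104/120 = 0.8667
  k = 3: (58 + 46 + 16)/120 = 120/120 = 1

Summary (fraction, with percent):

explained: PC1 0.4833 (48.33%), PC2 0.3833 (38.33%), PC3 0.1333 (13.33%);  cumulative: 0.4833, 0.8667, 1


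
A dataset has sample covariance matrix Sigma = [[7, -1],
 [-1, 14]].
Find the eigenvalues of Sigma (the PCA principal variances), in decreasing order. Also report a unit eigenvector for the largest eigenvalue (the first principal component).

Step 1 — characteristic polynomial of 2×2 Sigma:
  det(Sigma - λI) = λ² - trace · λ + det = 0.
  trace = 7 + 14 = 21, det = 7·14 - (-1)² = 97.
Step 2 — discriminant:
  Δ = trace² - 4·det = 441 - 388 = 53.
Step 3 — eigenvalues:
  λ = (trace ± √Δ)/2 = (21 ± 7.2801)/2,
  λ_1 = 14.1401,  λ_2 = 6.8599.

Step 4 — unit eigenvector for λ_1: solve (Sigma - λ_1 I)v = 0. First row:
  (7 - 14.1401)·v_x + (-1)·v_y = 0, i.e. (-7.1401)·v_x + (-1)·v_y = 0,
  so v ∝ (b, λ_1 - a) = (-1, 7.1401); multiply by -1 so the first entry is positive: u = (1, -7.1401).
  ||u|| = √((1)² + (-7.1401)²) = √(51.9804) ≈ 7.2097,
  v_1 = u/||u|| ≈ (0.1387, -0.9903) (||v_1|| = 1).

λ_1 = 14.1401,  λ_2 = 6.8599;  v_1 ≈ (0.1387, -0.9903)


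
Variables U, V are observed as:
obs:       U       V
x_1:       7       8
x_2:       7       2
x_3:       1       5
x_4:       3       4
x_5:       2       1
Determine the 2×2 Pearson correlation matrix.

Step 1 — column means:
  mean(U) = (7 + 7 + 1 + 3 + 2) / 5 = 20/5 = 4
  mean(V) = (8 + 2 + 5 + 4 + 1) / 5 = 20/5 = 4

Step 2 — sample variances and covariances s[i,j] = (1/(n-1)) · Σ_k (x_{k,i} - mean_i) · (x_{k,j} - mean_j), with n-1 = 4:
  s[U,U] = ((3)·(3) + (3)·(3) + (-3)·(-3) + (-1)·(-1) + (-2)·(-2)) / 4 = 32/4 = 8
  s[U,V] = ((3)·(4) + (3)·(-2) + (-3)·(1) + (-1)·(0) + (-2)·(-3)) / 4 = 9/4 = 2.25
  s[V,V] = ((4)·(4) + (-2)·(-2) + (1)·(1) + (0)·(0) + (-3)·(-3)) / 4 = 30/4 = 7.5
  Sample standard deviations s_i = √(s[i,i]):
  s(U) = √(8) = 2.8284
  s(V) = √(7.5) = 2.7386

Step 3 — r_{ij} = s_{ij} / (s_i · s_j):
  r[U,U] = 1 (diagonal).
  r[U,V] = 2.25 / (2.8284 · 2.7386) = 2.25 / 7.746 = 0.2905
  r[V,V] = 1 (diagonal).

R is symmetric with unit diagonal. Assembling:

R = [[1, 0.2905],
 [0.2905, 1]]


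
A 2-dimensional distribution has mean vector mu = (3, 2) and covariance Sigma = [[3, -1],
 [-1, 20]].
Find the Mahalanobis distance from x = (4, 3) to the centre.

Step 1 — centre the observation: (x - mu) = (1, 1).

Step 2 — invert Sigma. det(Sigma) = 3·20 - (-1)² = 59.
  Sigma^{-1} = (1/det) · [[d, -b], [-b, a]] = [[0.339, 0.0169],
 [0.0169, 0.0508]].

Step 3 — form the quadratic (x - mu)^T · Sigma^{-1} · (x - mu):
  Sigma^{-1} · (x - mu) = (0.3559, 0.0678).
  (x - mu)^T · [Sigma^{-1} · (x - mu)] = (1)·(0.3559) + (1)·(0.0678) = 0.4237.

Step 4 — take square root: d = √(0.4237) ≈ 0.6509.

d(x, mu) = √(0.4237) ≈ 0.6509


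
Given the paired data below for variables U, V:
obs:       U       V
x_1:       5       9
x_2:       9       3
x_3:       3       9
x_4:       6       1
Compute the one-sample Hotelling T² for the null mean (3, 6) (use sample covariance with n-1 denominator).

Step 1 — sample mean vector:
  mean(U) = (5 + 9 + 3 + 6) / 4 = 23/4 = 5.75
  mean(V) = (9 + 3 + 9 + 1) / 4 = 22/4 = 5.5
  x̄ = (5.75, 5.5),  deviation x̄ - mu_0 = (5.75, 5.5) - (3, 6) = (2.75, -0.5).

Step 2 — sample covariance matrix, S[i,j] = (1/(n-1)) · Σ_k (x_{k,i} - mean_i) · (x_{k,j} - mean_j), divisor n-1 = 3:
  S[U,U] = ((-0.75)·(-0.75) + (3.25)·(3.25) + (-2.75)·(-2.75) + (0.25)·(0.25)) / 3 = 18.75/3 = 6.25
  S[U,V] = ((-0.75)·(3.5) + (3.25)·(-2.5) + (-2.75)·(3.5) + (0.25)·(-4.5)) / 3 = -21.5/3 = -7.1667
  S[V,V] = ((3.5)·(3.5) + (-2.5)·(-2.5) + (3.5)·(3.5) + (-4.5)·(-4.5)) / 3 = 51/3 = 17
  S = [[6.25, -7.1667],
 [-7.1667, 17]].

Step 3 — invert S. det(S) = 6.25·17 - (-7.1667)² = 54.8889.
  S^{-1} = (1/det) · [[d, -b], [-b, a]] = [[0.3097, 0.1306],
 [0.1306, 0.1139]].

Step 4 — quadratic form (x̄ - mu_0)^T · S^{-1} · (x̄ - mu_0):
  S^{-1} · (x̄ - mu_0) = (0.7864, 0.3021),
  (x̄ - mu_0)^T · [...] = (2.75)·(0.7864) + (-0.5)·(0.3021) = 2.0116.

Step 5 — scale by n: T² = 4 · 2.0116 = 8.0466.

T² ≈ 8.0466


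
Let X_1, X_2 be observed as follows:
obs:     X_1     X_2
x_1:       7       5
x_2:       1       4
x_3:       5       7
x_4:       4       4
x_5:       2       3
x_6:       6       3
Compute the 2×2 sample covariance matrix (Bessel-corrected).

Step 1 — column means:
  mean(X_1) = (7 + 1 + 5 + 4 + 2 + 6) / 6 = 25/6 = 4.1667
  mean(X_2) = (5 + 4 + 7 + 4 + 3 + 3) / 6 = 26/6 = 4.3333

Step 2 — sample covariance S[i,j] = (1/(n-1)) · Σ_k (x_{k,i} - mean_i) · (x_{k,j} - mean_j), with n-1 = 5.
  S[X_1,X_1] = ((2.8333)·(2.8333) + (-3.1667)·(-3.1667) + (0.8333)·(0.8333) + (-0.1667)·(-0.1667) + (-2.1667)·(-2.1667) + (1.8333)·(1.8333)) / 5 = 26.8333/5 = 5.3667
  S[X_1,X_2] = ((2.8333)·(0.6667) + (-3.1667)·(-0.3333) + (0.8333)·(2.6667) + (-0.1667)·(-0.3333) + (-2.1667)·(-1.3333) + (1.8333)·(-1.3333)) / 5 = 5.6667/5 = 1.1333
  S[X_2,X_2] = ((0.6667)·(0.6667) + (-0.3333)·(-0.3333) + (2.6667)·(2.6667) + (-0.3333)·(-0.3333) + (-1.3333)·(-1.3333) + (-1.3333)·(-1.3333)) / 5 = 11.3333/5 = 2.2667

S is symmetric (S[j,i] = S[i,j]). Assembling:

S = [[5.3667, 1.1333],
 [1.1333, 2.2667]]


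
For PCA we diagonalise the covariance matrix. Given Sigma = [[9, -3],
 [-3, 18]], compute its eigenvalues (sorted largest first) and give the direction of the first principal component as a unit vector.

Step 1 — characteristic polynomial of 2×2 Sigma:
  det(Sigma - λI) = λ² - trace · λ + det = 0.
  trace = 9 + 18 = 27, det = 9·18 - (-3)² = 153.
Step 2 — discriminant:
  Δ = trace² - 4·det = 729 - 612 = 117.
Step 3 — eigenvalues:
  λ = (trace ± √Δ)/2 = (27 ± 10.8167)/2,
  λ_1 = 18.9083,  λ_2 = 8.0917.

Step 4 — unit eigenvector for λ_1: solve (Sigma - λ_1 I)v = 0. First row:
  (9 - 18.9083)·v_x + (-3)·v_y = 0, i.e. (-9.9083)·v_x + (-3)·v_y = 0,
  so v ∝ (b, λ_1 - a) = (-3, 9.9083); multiply by -1 so the first entry is positive: u = (3, -9.9083).
  ||u|| = √((3)² + (-9.9083)²) = √(107.1749) ≈ 10.3525,
  v_1 = u/||u|| ≈ (0.2898, -0.9571) (||v_1|| = 1).

λ_1 = 18.9083,  λ_2 = 8.0917;  v_1 ≈ (0.2898, -0.9571)


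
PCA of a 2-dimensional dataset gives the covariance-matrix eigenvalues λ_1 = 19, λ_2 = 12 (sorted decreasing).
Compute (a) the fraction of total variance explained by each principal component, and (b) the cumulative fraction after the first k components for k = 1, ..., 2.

Step 1 — total variance = trace(Sigma) = Σ λ_i = 19 + 12 = 31.

Step 2 — fraction explained by component i = λ_i / Σ λ:
  PC1: 19/31 = 0.6129
  PC2: 12/31 = 0.3871

Step 3 — cumulative fraction after k components = (λ_1 + ... + λ_k) / Σ λ:
  k = 1: 19/31 = 0.6129
  k = 2: (19 + 12)/31 = 31/31 = 1

Summary (fraction, with percent):

explained: PC1 0.6129 (61.29%), PC2 0.3871 (38.71%);  cumulative: 0.6129, 1


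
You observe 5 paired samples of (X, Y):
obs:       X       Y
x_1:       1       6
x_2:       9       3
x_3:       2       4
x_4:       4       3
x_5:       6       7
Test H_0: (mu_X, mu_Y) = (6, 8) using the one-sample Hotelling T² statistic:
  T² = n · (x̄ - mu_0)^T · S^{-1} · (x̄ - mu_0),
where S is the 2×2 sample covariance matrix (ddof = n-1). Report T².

Step 1 — sample mean vector:
  mean(X) = (1 + 9 + 2 + 4 + 6) / 5 = 22/5 = 4.4
  mean(Y) = (6 + 3 + 4 + 3 + 7) / 5 = 23/5 = 4.6
  x̄ = (4.4, 4.6),  deviation x̄ - mu_0 = (4.4, 4.6) - (6, 8) = (-1.6, -3.4).

Step 2 — sample covariance matrix, S[i,j] = (1/(n-1)) · Σ_k (x_{k,i} - mean_i) · (x_{k,j} - mean_j), divisor n-1 = 4:
  S[X,X] = ((-3.4)·(-3.4) + (4.6)·(4.6) + (-2.4)·(-2.4) + (-0.4)·(-0.4) + (1.6)·(1.6)) / 4 = 41.2/4 = 10.3
  S[X,Y] = ((-3.4)·(1.4) + (4.6)·(-1.6) + (-2.4)·(-0.6) + (-0.4)·(-1.6) + (1.6)·(2.4)) / 4 = -6.2/4 = -1.55
  S[Y,Y] = ((1.4)·(1.4) + (-1.6)·(-1.6) + (-0.6)·(-0.6) + (-1.6)·(-1.6) + (2.4)·(2.4)) / 4 = 13.2/4 = 3.3
  S = [[10.3, -1.55],
 [-1.55, 3.3]].

Step 3 — invert S. det(S) = 10.3·3.3 - (-1.55)² = 31.5875.
  S^{-1} = (1/det) · [[d, -b], [-b, a]] = [[0.1045, 0.0491],
 [0.0491, 0.3261]].

Step 4 — quadratic form (x̄ - mu_0)^T · S^{-1} · (x̄ - mu_0):
  S^{-1} · (x̄ - mu_0) = (-0.334, -1.1872),
  (x̄ - mu_0)^T · [...] = (-1.6)·(-0.334) + (-3.4)·(-1.1872) = 4.5708.

Step 5 — scale by n: T² = 5 · 4.5708 = 22.854.

T² ≈ 22.854


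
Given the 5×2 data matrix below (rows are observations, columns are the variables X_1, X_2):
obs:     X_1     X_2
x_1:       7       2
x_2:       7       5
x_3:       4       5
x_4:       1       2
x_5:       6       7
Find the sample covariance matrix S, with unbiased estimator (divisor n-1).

Step 1 — column means:
  mean(X_1) = (7 + 7 + 4 + 1 + 6) / 5 = 25/5 = 5
  mean(X_2) = (2 + 5 + 5 + 2 + 7) / 5 = 21/5 = 4.2

Step 2 — sample covariance S[i,j] = (1/(n-1)) · Σ_k (x_{k,i} - mean_i) · (x_{k,j} - mean_j), with n-1 = 4.
  S[X_1,X_1] = ((2)·(2) + (2)·(2) + (-1)·(-1) + (-4)·(-4) + (1)·(1)) / 4 = 26/4 = 6.5
  S[X_1,X_2] = ((2)·(-2.2) + (2)·(0.8) + (-1)·(0.8) + (-4)·(-2.2) + (1)·(2.8)) / 4 = 8/4 = 2
  S[X_2,X_2] = ((-2.2)·(-2.2) + (0.8)·(0.8) + (0.8)·(0.8) + (-2.2)·(-2.2) + (2.8)·(2.8)) / 4 = 18.8/4 = 4.7

S is symmetric (S[j,i] = S[i,j]). Assembling:

S = [[6.5, 2],
 [2, 4.7]]


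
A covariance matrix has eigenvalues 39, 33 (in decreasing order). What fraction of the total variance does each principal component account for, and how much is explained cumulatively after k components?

Step 1 — total variance = trace(Sigma) = Σ λ_i = 39 + 33 = 72.

Step 2 — fraction explained by component i = λ_i / Σ λ:
  PC1: 39/72 = 0.5417
  PC2: 33/72 = 0.4583

Step 3 — cumulative fraction after k components = (λ_1 + ... + λ_k) / Σ λ:
  k = 1: 39/72 = 0.5417
  k = 2: (39 + 33)/72 = 72/72 = 1

Summary (fraction, with percent):

explained: PC1 0.5417 (54.17%), PC2 0.4583 (45.83%);  cumulative: 0.5417, 1


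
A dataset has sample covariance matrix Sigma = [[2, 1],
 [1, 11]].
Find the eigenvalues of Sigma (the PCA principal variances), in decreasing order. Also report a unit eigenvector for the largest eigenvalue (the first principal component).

Step 1 — characteristic polynomial of 2×2 Sigma:
  det(Sigma - λI) = λ² - trace · λ + det = 0.
  trace = 2 + 11 = 13, det = 2·11 - (1)² = 21.
Step 2 — discriminant:
  Δ = trace² - 4·det = 169 - 84 = 85.
Step 3 — eigenvalues:
  λ = (trace ± √Δ)/2 = (13 ± 9.2195)/2,
  λ_1 = 11.1098,  λ_2 = 1.8902.

Step 4 — unit eigenvector for λ_1: solve (Sigma - λ_1 I)v = 0. First row:
  (2 - 11.1098)·v_x + (1)·v_y = 0, i.e. (-9.1098)·v_x + (1)·v_y = 0,
  so v ∝ (b, λ_1 - a) = (1, 9.1098) = u.
  ||u|| = √((1)² + (9.1098)²) = √(83.988) ≈ 9.1645,
  v_1 = u/||u|| ≈ (0.1091, 0.994) (||v_1|| = 1).

λ_1 = 11.1098,  λ_2 = 1.8902;  v_1 ≈ (0.1091, 0.994)


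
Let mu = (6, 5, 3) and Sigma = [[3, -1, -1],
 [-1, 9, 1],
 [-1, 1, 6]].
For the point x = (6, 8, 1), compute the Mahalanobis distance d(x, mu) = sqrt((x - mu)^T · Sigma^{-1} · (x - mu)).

Step 1 — centre the observation: (x - mu) = (0, 3, -2).

Step 2 — invert Sigma (cofactor / det for 3×3, or solve directly):
  Sigma^{-1} = [[0.363, 0.0342, 0.0548],
 [0.0342, 0.1164, -0.0137],
 [0.0548, -0.0137, 0.1781]].

Step 3 — form the quadratic (x - mu)^T · Sigma^{-1} · (x - mu):
  Sigma^{-1} · (x - mu) = (-0.0068, 0.3767, -0.3973).
  (x - mu)^T · [Sigma^{-1} · (x - mu)] = (0)·(-0.0068) + (3)·(0.3767) + (-2)·(-0.3973) = 1.9247.

Step 4 — take square root: d = √(1.9247) ≈ 1.3873.

d(x, mu) = √(1.9247) ≈ 1.3873


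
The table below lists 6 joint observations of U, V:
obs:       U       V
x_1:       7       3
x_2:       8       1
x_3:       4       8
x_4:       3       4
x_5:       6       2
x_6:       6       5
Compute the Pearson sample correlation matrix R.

Step 1 — column means:
  mean(U) = (7 + 8 + 4 + 3 + 6 + 6) / 6 = 34/6 = 5.6667
  mean(V) = (3 + 1 + 8 + 4 + 2 + 5) / 6 = 23/6 = 3.8333

Step 2 — sample variances and covariances s[i,j] = (1/(n-1)) · Σ_k (x_{k,i} - mean_i) · (x_{k,j} - mean_j), with n-1 = 5:
  s[U,U] = ((1.3333)·(1.3333) + (2.3333)·(2.3333) + (-1.6667)·(-1.6667) + (-2.6667)·(-2.6667) + (0.3333)·(0.3333) + (0.3333)·(0.3333)) / 5 = 17.3333/5 = 3.4667
  s[U,V] = ((1.3333)·(-0.8333) + (2.3333)·(-2.8333) + (-1.6667)·(4.1667) + (-2.6667)·(0.1667) + (0.3333)·(-1.8333) + (0.3333)·(1.1667)) / 5 = -15.3333/5 = -3.0667
  s[V,V] = ((-0.8333)·(-0.8333) + (-2.8333)·(-2.8333) + (4.1667)·(4.1667) + (0.1667)·(0.1667) + (-1.8333)·(-1.8333) + (1.1667)·(1.1667)) / 5 = 30.8333/5 = 6.1667
  Sample standard deviations s_i = √(s[i,i]):
  s(U) = √(3.4667) = 1.8619
  s(V) = √(6.1667) = 2.4833

Step 3 — r_{ij} = s_{ij} / (s_i · s_j):
  r[U,U] = 1 (diagonal).
  r[U,V] = -3.0667 / (1.8619 · 2.4833) = -3.0667 / 4.6236 = -0.6633
  r[V,V] = 1 (diagonal).

R is symmetric with unit diagonal. Assembling:

R = [[1, -0.6633],
 [-0.6633, 1]]


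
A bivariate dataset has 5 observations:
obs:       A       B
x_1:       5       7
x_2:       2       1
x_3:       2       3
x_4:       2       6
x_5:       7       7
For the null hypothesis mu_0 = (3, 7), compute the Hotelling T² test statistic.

Step 1 — sample mean vector:
  mean(A) = (5 + 2 + 2 + 2 + 7) / 5 = 18/5 = 3.6
  mean(B) = (7 + 1 + 3 + 6 + 7) / 5 = 24/5 = 4.8
  x̄ = (3.6, 4.8),  deviation x̄ - mu_0 = (3.6, 4.8) - (3, 7) = (0.6, -2.2).

Step 2 — sample covariance matrix, S[i,j] = (1/(n-1)) · Σ_k (x_{k,i} - mean_i) · (x_{k,j} - mean_j), divisor n-1 = 4:
  S[A,A] = ((1.4)·(1.4) + (-1.6)·(-1.6) + (-1.6)·(-1.6) + (-1.6)·(-1.6) + (3.4)·(3.4)) / 4 = 21.2/4 = 5.3
  S[A,B] = ((1.4)·(2.2) + (-1.6)·(-3.8) + (-1.6)·(-1.8) + (-1.6)·(1.2) + (3.4)·(2.2)) / 4 = 17.6/4 = 4.4
  S[B,B] = ((2.2)·(2.2) + (-3.8)·(-3.8) + (-1.8)·(-1.8) + (1.2)·(1.2) + (2.2)·(2.2)) / 4 = 28.8/4 = 7.2
  S = [[5.3, 4.4],
 [4.4, 7.2]].

Step 3 — invert S. det(S) = 5.3·7.2 - (4.4)² = 18.8.
  S^{-1} = (1/det) · [[d, -b], [-b, a]] = [[0.383, -0.234],
 [-0.234, 0.2819]].

Step 4 — quadratic form (x̄ - mu_0)^T · S^{-1} · (x̄ - mu_0):
  S^{-1} · (x̄ - mu_0) = (0.7447, -0.7606),
  (x̄ - mu_0)^T · [...] = (0.6)·(0.7447) + (-2.2)·(-0.7606) = 2.1202.

Step 5 — scale by n: T² = 5 · 2.1202 = 10.6011.

T² ≈ 10.6011


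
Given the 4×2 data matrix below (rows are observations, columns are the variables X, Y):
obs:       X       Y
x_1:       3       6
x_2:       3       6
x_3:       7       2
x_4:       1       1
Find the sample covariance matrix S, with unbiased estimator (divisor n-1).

Step 1 — column means:
  mean(X) = (3 + 3 + 7 + 1) / 4 = 14/4 = 3.5
  mean(Y) = (6 + 6 + 2 + 1) / 4 = 15/4 = 3.75

Step 2 — sample covariance S[i,j] = (1/(n-1)) · Σ_k (x_{k,i} - mean_i) · (x_{k,j} - mean_j), with n-1 = 3.
  S[X,X] = ((-0.5)·(-0.5) + (-0.5)·(-0.5) + (3.5)·(3.5) + (-2.5)·(-2.5)) / 3 = 19/3 = 6.3333
  S[X,Y] = ((-0.5)·(2.25) + (-0.5)·(2.25) + (3.5)·(-1.75) + (-2.5)·(-2.75)) / 3 = -1.5/3 = -0.5
  S[Y,Y] = ((2.25)·(2.25) + (2.25)·(2.25) + (-1.75)·(-1.75) + (-2.75)·(-2.75)) / 3 = 20.75/3 = 6.9167

S is symmetric (S[j,i] = S[i,j]). Assembling:

S = [[6.3333, -0.5],
 [-0.5, 6.9167]]


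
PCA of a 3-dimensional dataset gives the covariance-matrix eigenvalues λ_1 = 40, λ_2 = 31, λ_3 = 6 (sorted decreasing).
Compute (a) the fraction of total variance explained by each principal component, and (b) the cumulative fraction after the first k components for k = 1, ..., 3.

Step 1 — total variance = trace(Sigma) = Σ λ_i = 40 + 31 + 6 = 77.

Step 2 — fraction explained by component i = λ_i / Σ λ:
  PC1: 40/77 = 0.5195
  PC2: 31/77 = 0.4026
  PC3: 6/77 = 0.0779

Step 3 — cumulative fraction after k components = (λ_1 + ... + λ_k) / Σ λ:
  k = 1: 40/77 = 0.5195
  k = 2: (40 + 31)/77 = 71/77 = 0.9221
  k = 3: (40 + 31 + 6)/77 = 77/77 = 1

Summary (fraction, with percent):

explained: PC1 0.5195 (51.95%), PC2 0.4026 (40.26%), PC3 0.0779 (7.79%);  cumulative: 0.5195, 0.9221, 1


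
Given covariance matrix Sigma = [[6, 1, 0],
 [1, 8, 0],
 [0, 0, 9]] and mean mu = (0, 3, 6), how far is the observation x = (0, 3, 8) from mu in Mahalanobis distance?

Step 1 — centre the observation: (x - mu) = (0, 0, 2).

Step 2 — invert Sigma (cofactor / det for 3×3, or solve directly):
  Sigma^{-1} = [[0.1702, -0.0213, 0],
 [-0.0213, 0.1277, 0],
 [0, 0, 0.1111]].

Step 3 — form the quadratic (x - mu)^T · Sigma^{-1} · (x - mu):
  Sigma^{-1} · (x - mu) = (0, 0, 0.2222).
  (x - mu)^T · [Sigma^{-1} · (x - mu)] = (0)·(0) + (0)·(0) + (2)·(0.2222) = 0.4444.

Step 4 — take square root: d = √(0.4444) ≈ 0.6667.

d(x, mu) = √(0.4444) ≈ 0.6667


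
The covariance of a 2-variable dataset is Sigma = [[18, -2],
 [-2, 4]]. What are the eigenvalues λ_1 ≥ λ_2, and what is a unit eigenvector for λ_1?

Step 1 — characteristic polynomial of 2×2 Sigma:
  det(Sigma - λI) = λ² - trace · λ + det = 0.
  trace = 18 + 4 = 22, det = 18·4 - (-2)² = 68.
Step 2 — discriminant:
  Δ = trace² - 4·det = 484 - 272 = 212.
Step 3 — eigenvalues:
  λ = (trace ± √Δ)/2 = (22 ± 14.5602)/2,
  λ_1 = 18.2801,  λ_2 = 3.7199.

Step 4 — unit eigenvector for λ_1: solve (Sigma - λ_1 I)v = 0. First row:
  (18 - 18.2801)·v_x + (-2)·v_y = 0, i.e. (-0.2801)·v_x + (-2)·v_y = 0,
  so v ∝ (b, λ_1 - a) = (-2, 0.2801); multiply by -1 so the first entry is positive: u = (2, -0.2801).
  ||u|| = √((2)² + (-0.2801)²) = √(4.0785) ≈ 2.0195,
  v_1 = u/||u|| ≈ (0.9903, -0.1387) (||v_1|| = 1).

λ_1 = 18.2801,  λ_2 = 3.7199;  v_1 ≈ (0.9903, -0.1387)


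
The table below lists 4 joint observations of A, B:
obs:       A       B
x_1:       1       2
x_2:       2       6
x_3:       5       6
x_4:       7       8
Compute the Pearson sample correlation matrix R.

Step 1 — column means:
  mean(A) = (1 + 2 + 5 + 7) / 4 = 15/4 = 3.75
  mean(B) = (2 + 6 + 6 + 8) / 4 = 22/4 = 5.5

Step 2 — sample variances and covariances s[i,j] = (1/(n-1)) · Σ_k (x_{k,i} - mean_i) · (x_{k,j} - mean_j), with n-1 = 3:
  s[A,A] = ((-2.75)·(-2.75) + (-1.75)·(-1.75) + (1.25)·(1.25) + (3.25)·(3.25)) / 3 = 22.75/3 = 7.5833
  s[A,B] = ((-2.75)·(-3.5) + (-1.75)·(0.5) + (1.25)·(0.5) + (3.25)·(2.5)) / 3 = 17.5/3 = 5.8333
  s[B,B] = ((-3.5)·(-3.5) + (0.5)·(0.5) + (0.5)·(0.5) + (2.5)·(2.5)) / 3 = 19/3 = 6.3333
  Sample standard deviations s_i = √(s[i,i]):
  s(A) = √(7.5833) = 2.7538
  s(B) = √(6.3333) = 2.5166

Step 3 — r_{ij} = s_{ij} / (s_i · s_j):
  r[A,A] = 1 (diagonal).
  r[A,B] = 5.8333 / (2.7538 · 2.5166) = 5.8333 / 6.9302 = 0.8417
  r[B,B] = 1 (diagonal).

R is symmetric with unit diagonal. Assembling:

R = [[1, 0.8417],
 [0.8417, 1]]


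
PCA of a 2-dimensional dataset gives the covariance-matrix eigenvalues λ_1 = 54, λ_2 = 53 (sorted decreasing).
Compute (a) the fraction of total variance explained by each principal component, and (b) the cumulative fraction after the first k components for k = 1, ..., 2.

Step 1 — total variance = trace(Sigma) = Σ λ_i = 54 + 53 = 107.

Step 2 — fraction explained by component i = λ_i / Σ λ:
  PC1: 54/107 = 0.5047
  PC2: 53/107 = 0.4953

Step 3 — cumulative fraction after k components = (λ_1 + ... + λ_k) / Σ λ:
  k = 1: 54/107 = 0.5047
  k = 2: (54 + 53)/107 = 107/107 = 1

Summary (fraction, with percent):

explained: PC1 0.5047 (50.47%), PC2 0.4953 (49.53%);  cumulative: 0.5047, 1


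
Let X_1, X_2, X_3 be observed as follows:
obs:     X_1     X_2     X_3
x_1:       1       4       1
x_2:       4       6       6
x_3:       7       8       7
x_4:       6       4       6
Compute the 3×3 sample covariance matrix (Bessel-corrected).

Step 1 — column means:
  mean(X_1) = (1 + 4 + 7 + 6) / 4 = 18/4 = 4.5
  mean(X_2) = (4 + 6 + 8 + 4) / 4 = 22/4 = 5.5
  mean(X_3) = (1 + 6 + 7 + 6) / 4 = 20/4 = 5

Step 2 — sample covariance S[i,j] = (1/(n-1)) · Σ_k (x_{k,i} - mean_i) · (x_{k,j} - mean_j), with n-1 = 3.
  S[X_1,X_1] = ((-3.5)·(-3.5) + (-0.5)·(-0.5) + (2.5)·(2.5) + (1.5)·(1.5)) / 3 = 21/3 = 7
  S[X_1,X_2] = ((-3.5)·(-1.5) + (-0.5)·(0.5) + (2.5)·(2.5) + (1.5)·(-1.5)) / 3 = 9/3 = 3
  S[X_1,X_3] = ((-3.5)·(-4) + (-0.5)·(1) + (2.5)·(2) + (1.5)·(1)) / 3 = 20/3 = 6.6667
  S[X_2,X_2] = ((-1.5)·(-1.5) + (0.5)·(0.5) + (2.5)·(2.5) + (-1.5)·(-1.5)) / 3 = 11/3 = 3.6667
  S[X_2,X_3] = ((-1.5)·(-4) + (0.5)·(1) + (2.5)·(2) + (-1.5)·(1)) / 3 = 10/3 = 3.3333
  S[X_3,X_3] = ((-4)·(-4) + (1)·(1) + (2)·(2) + (1)·(1)) / 3 = 22/3 = 7.3333

S is symmetric (S[j,i] = S[i,j]). Assembling:

S = [[7, 3, 6.6667],
 [3, 3.6667, 3.3333],
 [6.6667, 3.3333, 7.3333]]


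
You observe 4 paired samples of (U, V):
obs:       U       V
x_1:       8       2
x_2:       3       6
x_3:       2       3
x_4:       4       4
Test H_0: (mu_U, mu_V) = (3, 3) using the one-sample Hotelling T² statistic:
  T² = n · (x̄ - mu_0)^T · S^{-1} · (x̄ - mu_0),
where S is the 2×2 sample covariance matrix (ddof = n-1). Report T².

Step 1 — sample mean vector:
  mean(U) = (8 + 3 + 2 + 4) / 4 = 17/4 = 4.25
  mean(V) = (2 + 6 + 3 + 4) / 4 = 15/4 = 3.75
  x̄ = (4.25, 3.75),  deviation x̄ - mu_0 = (4.25, 3.75) - (3, 3) = (1.25, 0.75).

Step 2 — sample covariance matrix, S[i,j] = (1/(n-1)) · Σ_k (x_{k,i} - mean_i) · (x_{k,j} - mean_j), divisor n-1 = 3:
  S[U,U] = ((3.75)·(3.75) + (-1.25)·(-1.25) + (-2.25)·(-2.25) + (-0.25)·(-0.25)) / 3 = 20.75/3 = 6.9167
  S[U,V] = ((3.75)·(-1.75) + (-1.25)·(2.25) + (-2.25)·(-0.75) + (-0.25)·(0.25)) / 3 = -7.75/3 = -2.5833
  S[V,V] = ((-1.75)·(-1.75) + (2.25)·(2.25) + (-0.75)·(-0.75) + (0.25)·(0.25)) / 3 = 8.75/3 = 2.9167
  S = [[6.9167, -2.5833],
 [-2.5833, 2.9167]].

Step 3 — invert S. det(S) = 6.9167·2.9167 - (-2.5833)² = 13.5.
  S^{-1} = (1/det) · [[d, -b], [-b, a]] = [[0.216, 0.1914],
 [0.1914, 0.5123]].

Step 4 — quadratic form (x̄ - mu_0)^T · S^{-1} · (x̄ - mu_0):
  S^{-1} · (x̄ - mu_0) = (0.4136, 0.6235),
  (x̄ - mu_0)^T · [...] = (1.25)·(0.4136) + (0.75)·(0.6235) = 0.9846.

Step 5 — scale by n: T² = 4 · 0.9846 = 3.9383.

T² ≈ 3.9383


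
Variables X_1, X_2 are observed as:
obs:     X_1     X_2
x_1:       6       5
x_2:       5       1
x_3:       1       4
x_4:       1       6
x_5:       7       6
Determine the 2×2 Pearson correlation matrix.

Step 1 — column means:
  mean(X_1) = (6 + 5 + 1 + 1 + 7) / 5 = 20/5 = 4
  mean(X_2) = (5 + 1 + 4 + 6 + 6) / 5 = 22/5 = 4.4

Step 2 — sample variances and covariances s[i,j] = (1/(n-1)) · Σ_k (x_{k,i} - mean_i) · (x_{k,j} - mean_j), with n-1 = 4:
  s[X_1,X_1] = ((2)·(2) + (1)·(1) + (-3)·(-3) + (-3)·(-3) + (3)·(3)) / 4 = 32/4 = 8
  s[X_1,X_2] = ((2)·(0.6) + (1)·(-3.4) + (-3)·(-0.4) + (-3)·(1.6) + (3)·(1.6)) / 4 = -1/4 = -0.25
  s[X_2,X_2] = ((0.6)·(0.6) + (-3.4)·(-3.4) + (-0.4)·(-0.4) + (1.6)·(1.6) + (1.6)·(1.6)) / 4 = 17.2/4 = 4.3
  Sample standard deviations s_i = √(s[i,i]):
  s(X_1) = √(8) = 2.8284
  s(X_2) = √(4.3) = 2.0736

Step 3 — r_{ij} = s_{ij} / (s_i · s_j):
  r[X_1,X_1] = 1 (diagonal).
  r[X_1,X_2] = -0.25 / (2.8284 · 2.0736) = -0.25 / 5.8652 = -0.0426
  r[X_2,X_2] = 1 (diagonal).

R is symmetric with unit diagonal. Assembling:

R = [[1, -0.0426],
 [-0.0426, 1]]


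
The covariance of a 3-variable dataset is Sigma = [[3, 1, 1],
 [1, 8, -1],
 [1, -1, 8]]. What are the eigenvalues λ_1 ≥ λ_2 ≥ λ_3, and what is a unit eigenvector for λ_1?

Step 1 — characteristic polynomial p(λ) = det(λI - Sigma) = λ³ - tr·λ² + c_1·λ - det, where tr = trace, c_1 = sum of the principal 2×2 minors, det = det(Sigma):
  tr = 3 + 8 + 8 = 19,
  c_1 = (3·8 - (1)²) + (3·8 - (1)²) + (8·8 - (-1)²) = 23 + 23 + 63 = 109,
  det = 3·(8·8 - (-1)²) - (1)·((1)·8 - (-1)·(1)) + (1)·((1)·(-1) - 8·(1)) = 3·(63) - (1)·(9) + (1)·(-9) = 171.
  So p(λ) = λ³ - 19λ² + 109λ - 171.
Step 2 — look for an integer root (rational root theorem: any rational root is an integer divisor of 171). Testing λ = 9:
  p(9) = 729 - 1539 + 981 - 171 = 0  ✓
  Dividing out (λ - 9): p(λ) = (λ - 9)(λ² - 10λ + 19).
Step 3 — remaining eigenvalues from the quadratic λ² - 10λ + 19 = 0:
  Δ = 10² - 4·19 = 100 - 76 = 24,  λ = (10 ± √24)/2 = (10 ± 4.899)/2 ≈ 7.4495 or 2.5505.
  Sorted: λ_1 = 9,  λ_2 = 7.4495,  λ_3 = 2.5505  (check: sum = 19 = tr ✓).

Step 4 — unit eigenvector for λ_1 = 9: v spans the null space of (Sigma - λ_1 I), whose rows are
  r_1 = (-6, 1, 1),  r_2 = (1, -1, -1),  r_3 = (1, -1, -1).
  v is orthogonal to every row, so take v ∝ r_1 × r_2 = ((1)·(-1) - (1)·(-1), (1)·(1) - (-6)·(-1), (-6)·(-1) - (1)·(1)) = (0, -5, 5).
  Rescale (divide by 5; multiply by -1 so the first nonzero entry is positive): u = (0, 1, -1).
  ||u|| = √((0)² + (1)² + (-1)²) = √(2) ≈ 1.4142,  v_1 = u/||u|| ≈ (0, 0.7071, -0.7071) (||v_1|| = 1).

λ_1 = 9,  λ_2 = 7.4495,  λ_3 = 2.5505;  v_1 ≈ (0, 0.7071, -0.7071)


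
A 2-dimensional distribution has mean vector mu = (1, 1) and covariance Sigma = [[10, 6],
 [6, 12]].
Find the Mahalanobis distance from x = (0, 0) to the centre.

Step 1 — centre the observation: (x - mu) = (-1, -1).

Step 2 — invert Sigma. det(Sigma) = 10·12 - (6)² = 84.
  Sigma^{-1} = (1/det) · [[d, -b], [-b, a]] = [[0.1429, -0.0714],
 [-0.0714, 0.119]].

Step 3 — form the quadratic (x - mu)^T · Sigma^{-1} · (x - mu):
  Sigma^{-1} · (x - mu) = (-0.0714, -0.0476).
  (x - mu)^T · [Sigma^{-1} · (x - mu)] = (-1)·(-0.0714) + (-1)·(-0.0476) = 0.119.

Step 4 — take square root: d = √(0.119) ≈ 0.345.

d(x, mu) = √(0.119) ≈ 0.345


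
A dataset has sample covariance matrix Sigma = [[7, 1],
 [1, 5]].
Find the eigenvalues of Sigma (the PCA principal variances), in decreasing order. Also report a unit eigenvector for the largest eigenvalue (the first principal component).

Step 1 — characteristic polynomial of 2×2 Sigma:
  det(Sigma - λI) = λ² - trace · λ + det = 0.
  trace = 7 + 5 = 12, det = 7·5 - (1)² = 34.
Step 2 — discriminant:
  Δ = trace² - 4·det = 144 - 136 = 8.
Step 3 — eigenvalues:
  λ = (trace ± √Δ)/2 = (12 ± 2.8284)/2,
  λ_1 = 7.4142,  λ_2 = 4.5858.

Step 4 — unit eigenvector for λ_1: solve (Sigma - λ_1 I)v = 0. First row:
  (7 - 7.4142)·v_x + (1)·v_y = 0, i.e. (-0.4142)·v_x + (1)·v_y = 0,
  so v ∝ (b, λ_1 - a) = (1, 0.4142) = u.
  ||u|| = √((1)² + (0.4142)²) = √(1.1716) ≈ 1.0824,
  v_1 = u/||u|| ≈ (0.9239, 0.3827) (||v_1|| = 1).

λ_1 = 7.4142,  λ_2 = 4.5858;  v_1 ≈ (0.9239, 0.3827)


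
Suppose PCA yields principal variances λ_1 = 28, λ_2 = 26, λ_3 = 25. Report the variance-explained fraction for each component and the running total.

Step 1 — total variance = trace(Sigma) = Σ λ_i = 28 + 26 + 25 = 79.

Step 2 — fraction explained by component i = λ_i / Σ λ:
  PC1: 28/79 = 0.3544
  PC2: 26/79 = 0.3291
  PC3: 25/79 = 0.3165

Step 3 — cumulative fraction after k components = (λ_1 + ... + λ_k) / Σ λ:
  k = 1: 28/79 = 0.3544
  k = 2: (28 + 26)/79 = 54/79 = 0.6835
  k = 3: (28 + 26 + 25)/79 = 79/79 = 1

Summary (fraction, with percent):

explained: PC1 0.3544 (35.44%), PC2 0.3291 (32.91%), PC3 0.3165 (31.65%);  cumulative: 0.3544, 0.6835, 1
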